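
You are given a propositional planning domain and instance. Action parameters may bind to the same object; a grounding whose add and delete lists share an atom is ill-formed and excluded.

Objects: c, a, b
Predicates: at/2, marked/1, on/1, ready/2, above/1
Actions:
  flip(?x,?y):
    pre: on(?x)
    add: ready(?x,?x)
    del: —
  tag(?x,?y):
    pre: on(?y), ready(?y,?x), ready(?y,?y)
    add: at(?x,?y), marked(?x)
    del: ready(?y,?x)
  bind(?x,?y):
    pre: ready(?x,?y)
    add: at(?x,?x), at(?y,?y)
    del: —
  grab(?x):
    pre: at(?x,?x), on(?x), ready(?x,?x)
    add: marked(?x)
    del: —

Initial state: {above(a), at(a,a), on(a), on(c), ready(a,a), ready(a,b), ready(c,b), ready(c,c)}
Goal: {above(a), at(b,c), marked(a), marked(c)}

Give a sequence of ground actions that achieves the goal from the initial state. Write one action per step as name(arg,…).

tag(a,a); tag(b,c); tag(c,c)

1. tag(a,a)  →  {above(a), at(a,a), marked(a), on(a), on(c), ready(a,b), ready(c,b), ready(c,c)}
2. tag(b,c)  →  {above(a), at(a,a), at(b,c), marked(a), marked(b), on(a), on(c), ready(a,b), ready(c,c)}
3. tag(c,c)  →  {above(a), at(a,a), at(b,c), at(c,c), marked(a), marked(b), marked(c), on(a), on(c), ready(a,b)}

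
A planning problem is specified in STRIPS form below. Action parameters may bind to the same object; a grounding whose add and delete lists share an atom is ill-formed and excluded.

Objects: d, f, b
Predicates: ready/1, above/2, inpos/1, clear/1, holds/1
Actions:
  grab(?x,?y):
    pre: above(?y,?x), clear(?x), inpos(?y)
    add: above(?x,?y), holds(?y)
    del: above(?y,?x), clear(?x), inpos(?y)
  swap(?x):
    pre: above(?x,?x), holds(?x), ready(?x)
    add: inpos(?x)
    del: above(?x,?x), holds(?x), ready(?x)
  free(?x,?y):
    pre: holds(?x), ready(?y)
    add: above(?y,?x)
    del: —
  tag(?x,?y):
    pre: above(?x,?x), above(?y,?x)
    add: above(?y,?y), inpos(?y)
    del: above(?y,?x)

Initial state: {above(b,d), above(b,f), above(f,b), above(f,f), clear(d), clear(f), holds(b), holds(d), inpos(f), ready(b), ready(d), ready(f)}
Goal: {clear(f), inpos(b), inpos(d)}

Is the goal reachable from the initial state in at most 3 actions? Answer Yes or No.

1. free(d,d)  →  {above(b,d), above(b,f), above(d,d), above(f,b), above(f,f), clear(d), clear(f), holds(b), holds(d), inpos(f), ready(b), ready(d), ready(f)}
2. swap(d)  →  {above(b,d), above(b,f), above(f,b), above(f,f), clear(d), clear(f), holds(b), inpos(d), inpos(f), ready(b), ready(f)}
3. tag(f,b)  →  {above(b,b), above(b,d), above(f,b), above(f,f), clear(d), clear(f), holds(b), inpos(b), inpos(d), inpos(f), ready(b), ready(f)}
optimal plan length = 3; 3 ≤ 3

Yes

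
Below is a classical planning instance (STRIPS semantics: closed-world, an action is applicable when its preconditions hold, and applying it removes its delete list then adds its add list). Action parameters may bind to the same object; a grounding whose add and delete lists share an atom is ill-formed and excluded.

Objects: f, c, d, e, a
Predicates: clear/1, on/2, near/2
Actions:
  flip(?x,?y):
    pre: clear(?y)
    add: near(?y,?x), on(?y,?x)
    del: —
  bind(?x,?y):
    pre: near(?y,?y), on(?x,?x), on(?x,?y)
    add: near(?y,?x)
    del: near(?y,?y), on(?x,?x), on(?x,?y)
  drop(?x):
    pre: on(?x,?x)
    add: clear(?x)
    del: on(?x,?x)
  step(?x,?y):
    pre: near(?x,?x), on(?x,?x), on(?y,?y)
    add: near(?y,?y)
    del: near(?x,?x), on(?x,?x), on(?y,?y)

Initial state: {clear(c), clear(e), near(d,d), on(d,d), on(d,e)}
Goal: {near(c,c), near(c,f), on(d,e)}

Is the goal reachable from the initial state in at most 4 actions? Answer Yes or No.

1. flip(f,c)  →  {clear(c), clear(e), near(c,f), near(d,d), on(c,f), on(d,d), on(d,e)}
2. flip(c,c)  →  {clear(c), clear(e), near(c,c), near(c,f), near(d,d), on(c,c), on(c,f), on(d,d), on(d,e)}
optimal plan length = 2; 2 ≤ 4

Yes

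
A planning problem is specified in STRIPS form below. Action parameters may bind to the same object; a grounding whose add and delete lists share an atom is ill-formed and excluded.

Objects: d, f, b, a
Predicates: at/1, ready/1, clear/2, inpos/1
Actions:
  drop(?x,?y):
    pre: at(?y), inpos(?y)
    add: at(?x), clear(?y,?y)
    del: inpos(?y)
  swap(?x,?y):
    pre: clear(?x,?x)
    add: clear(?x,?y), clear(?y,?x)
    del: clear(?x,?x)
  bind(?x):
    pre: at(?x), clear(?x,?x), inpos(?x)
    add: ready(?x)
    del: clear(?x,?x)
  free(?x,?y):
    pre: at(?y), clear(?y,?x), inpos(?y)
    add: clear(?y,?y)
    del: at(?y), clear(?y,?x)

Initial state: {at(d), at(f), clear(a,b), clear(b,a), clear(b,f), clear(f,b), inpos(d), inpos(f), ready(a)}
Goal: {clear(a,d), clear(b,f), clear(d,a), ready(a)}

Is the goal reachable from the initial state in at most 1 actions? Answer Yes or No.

1. drop(d,d)  →  {at(d), at(f), clear(a,b), clear(b,a), clear(b,f), clear(d,d), clear(f,b), inpos(f), ready(a)}
2. swap(d,a)  →  {at(d), at(f), clear(a,b), clear(a,d), clear(b,a), clear(b,f), clear(d,a), clear(f,b), inpos(f), ready(a)}
optimal plan length = 2; 2 > 1

No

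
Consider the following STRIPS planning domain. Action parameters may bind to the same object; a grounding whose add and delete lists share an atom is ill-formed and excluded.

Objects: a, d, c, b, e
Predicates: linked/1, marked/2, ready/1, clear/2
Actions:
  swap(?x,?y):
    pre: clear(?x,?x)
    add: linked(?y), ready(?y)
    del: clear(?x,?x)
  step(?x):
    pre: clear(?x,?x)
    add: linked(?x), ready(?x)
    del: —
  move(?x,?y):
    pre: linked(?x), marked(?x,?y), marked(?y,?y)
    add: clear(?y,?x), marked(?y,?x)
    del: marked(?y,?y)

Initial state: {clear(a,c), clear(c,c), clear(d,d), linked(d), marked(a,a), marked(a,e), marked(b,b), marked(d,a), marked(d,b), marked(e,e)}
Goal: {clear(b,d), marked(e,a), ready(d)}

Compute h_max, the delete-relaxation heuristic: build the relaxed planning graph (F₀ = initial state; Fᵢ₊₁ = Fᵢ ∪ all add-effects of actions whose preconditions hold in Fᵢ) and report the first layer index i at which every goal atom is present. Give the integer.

F0 = init (10 atoms)
F1 = F0 ∪ {clear(a,d), clear(b,d), linked(a), linked(b), linked(c), linked(e), marked(a,d), marked(b,d), ready(a), ready(b), ready(c), ready(d), ready(e)}  (23 atoms)
F2 = F1 ∪ {clear(e,a), marked(e,a)}  (25 atoms)
goal ⊆ F2  ⇒  h_max = 2

2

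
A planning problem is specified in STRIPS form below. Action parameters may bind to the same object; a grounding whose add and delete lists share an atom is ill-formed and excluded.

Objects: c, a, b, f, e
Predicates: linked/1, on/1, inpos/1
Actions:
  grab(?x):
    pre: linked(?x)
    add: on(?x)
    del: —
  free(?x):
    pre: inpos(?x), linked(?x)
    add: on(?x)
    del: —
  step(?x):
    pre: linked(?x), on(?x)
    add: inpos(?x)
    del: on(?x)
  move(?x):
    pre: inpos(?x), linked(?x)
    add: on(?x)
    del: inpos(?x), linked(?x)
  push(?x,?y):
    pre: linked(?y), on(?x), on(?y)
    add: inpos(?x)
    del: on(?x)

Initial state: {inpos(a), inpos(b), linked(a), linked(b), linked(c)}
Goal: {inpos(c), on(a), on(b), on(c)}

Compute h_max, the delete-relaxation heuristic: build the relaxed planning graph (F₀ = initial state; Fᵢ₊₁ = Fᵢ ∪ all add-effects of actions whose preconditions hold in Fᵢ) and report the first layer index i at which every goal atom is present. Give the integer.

2

F0 = init (5 atoms)
F1 = F0 ∪ {on(a), on(b), on(c)}  (8 atoms)
F2 = F1 ∪ {inpos(c)}  (9 atoms)
goal ⊆ F2  ⇒  h_max = 2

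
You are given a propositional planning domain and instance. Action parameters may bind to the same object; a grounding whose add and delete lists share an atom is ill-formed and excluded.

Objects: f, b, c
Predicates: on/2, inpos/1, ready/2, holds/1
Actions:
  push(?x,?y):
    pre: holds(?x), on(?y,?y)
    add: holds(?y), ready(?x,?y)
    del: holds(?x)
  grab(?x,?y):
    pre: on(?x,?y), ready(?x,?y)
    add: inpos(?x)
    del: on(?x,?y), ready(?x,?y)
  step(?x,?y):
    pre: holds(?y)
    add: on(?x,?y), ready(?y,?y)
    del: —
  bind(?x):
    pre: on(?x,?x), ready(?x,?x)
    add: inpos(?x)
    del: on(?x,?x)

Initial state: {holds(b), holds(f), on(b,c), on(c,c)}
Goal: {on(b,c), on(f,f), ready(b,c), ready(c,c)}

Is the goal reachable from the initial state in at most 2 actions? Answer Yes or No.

No

1. push(b,c)  →  {holds(c), holds(f), on(b,c), on(c,c), ready(b,c)}
2. step(f,f)  →  {holds(c), holds(f), on(b,c), on(c,c), on(f,f), ready(b,c), ready(f,f)}
3. step(f,c)  →  {holds(c), holds(f), on(b,c), on(c,c), on(f,c), on(f,f), ready(b,c), ready(c,c), ready(f,f)}
optimal plan length = 3; 3 > 2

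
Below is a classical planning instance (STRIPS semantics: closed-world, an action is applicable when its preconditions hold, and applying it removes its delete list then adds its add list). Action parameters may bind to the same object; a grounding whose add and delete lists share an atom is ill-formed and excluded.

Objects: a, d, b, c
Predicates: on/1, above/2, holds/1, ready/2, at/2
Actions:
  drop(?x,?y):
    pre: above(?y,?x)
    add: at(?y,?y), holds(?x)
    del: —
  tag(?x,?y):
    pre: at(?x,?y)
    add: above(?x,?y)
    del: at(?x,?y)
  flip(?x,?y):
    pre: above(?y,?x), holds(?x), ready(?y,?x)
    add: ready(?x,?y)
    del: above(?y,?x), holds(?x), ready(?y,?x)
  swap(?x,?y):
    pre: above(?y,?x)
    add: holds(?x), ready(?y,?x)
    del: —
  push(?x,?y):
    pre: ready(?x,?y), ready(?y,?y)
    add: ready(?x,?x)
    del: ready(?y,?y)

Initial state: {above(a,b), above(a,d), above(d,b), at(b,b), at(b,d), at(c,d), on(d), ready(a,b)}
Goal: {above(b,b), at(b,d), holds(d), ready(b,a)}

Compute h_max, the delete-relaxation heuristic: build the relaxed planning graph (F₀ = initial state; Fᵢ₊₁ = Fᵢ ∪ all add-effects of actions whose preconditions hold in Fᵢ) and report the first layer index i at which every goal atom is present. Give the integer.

2

F0 = init (8 atoms)
F1 = F0 ∪ {above(b,b), above(b,d), above(c,d), at(a,a), at(d,d), holds(b), holds(d), ready(a,d), ready(d,b)}  (17 atoms)
F2 = F1 ∪ {above(a,a), above(d,d), at(c,c), ready(b,a), ready(b,b), ready(b,d), ready(c,d), ready(d,a)}  (25 atoms)
goal ⊆ F2  ⇒  h_max = 2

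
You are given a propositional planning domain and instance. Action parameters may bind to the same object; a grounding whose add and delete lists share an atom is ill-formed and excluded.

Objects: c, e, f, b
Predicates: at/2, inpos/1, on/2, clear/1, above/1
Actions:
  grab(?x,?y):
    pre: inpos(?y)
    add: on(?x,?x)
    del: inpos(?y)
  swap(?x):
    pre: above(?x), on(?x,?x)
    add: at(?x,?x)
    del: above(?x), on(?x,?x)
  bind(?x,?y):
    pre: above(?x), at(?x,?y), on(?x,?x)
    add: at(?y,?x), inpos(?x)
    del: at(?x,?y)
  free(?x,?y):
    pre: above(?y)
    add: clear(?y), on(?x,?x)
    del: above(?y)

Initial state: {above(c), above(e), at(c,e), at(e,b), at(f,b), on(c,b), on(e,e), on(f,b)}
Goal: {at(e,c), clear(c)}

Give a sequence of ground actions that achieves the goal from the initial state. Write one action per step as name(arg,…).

1. free(c,e)  →  {above(c), at(c,e), at(e,b), at(f,b), clear(e), on(c,b), on(c,c), on(e,e), on(f,b)}
2. bind(c,e)  →  {above(c), at(e,b), at(e,c), at(f,b), clear(e), inpos(c), on(c,b), on(c,c), on(e,e), on(f,b)}
3. free(c,c)  →  {at(e,b), at(e,c), at(f,b), clear(c), clear(e), inpos(c), on(c,b), on(c,c), on(e,e), on(f,b)}

free(c,e); bind(c,e); free(c,c)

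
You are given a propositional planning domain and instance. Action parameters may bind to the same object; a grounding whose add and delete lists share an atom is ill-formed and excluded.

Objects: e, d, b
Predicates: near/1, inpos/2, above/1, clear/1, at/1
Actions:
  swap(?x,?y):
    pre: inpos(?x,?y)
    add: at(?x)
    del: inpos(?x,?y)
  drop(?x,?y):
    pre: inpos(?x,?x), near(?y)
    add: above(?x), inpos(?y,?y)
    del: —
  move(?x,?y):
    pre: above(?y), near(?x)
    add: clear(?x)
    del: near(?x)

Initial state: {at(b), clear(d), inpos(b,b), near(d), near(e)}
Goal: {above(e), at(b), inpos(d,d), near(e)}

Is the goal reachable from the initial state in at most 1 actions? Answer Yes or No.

No

1. drop(b,e)  →  {above(b), at(b), clear(d), inpos(b,b), inpos(e,e), near(d), near(e)}
2. drop(e,d)  →  {above(b), above(e), at(b), clear(d), inpos(b,b), inpos(d,d), inpos(e,e), near(d), near(e)}
optimal plan length = 2; 2 > 1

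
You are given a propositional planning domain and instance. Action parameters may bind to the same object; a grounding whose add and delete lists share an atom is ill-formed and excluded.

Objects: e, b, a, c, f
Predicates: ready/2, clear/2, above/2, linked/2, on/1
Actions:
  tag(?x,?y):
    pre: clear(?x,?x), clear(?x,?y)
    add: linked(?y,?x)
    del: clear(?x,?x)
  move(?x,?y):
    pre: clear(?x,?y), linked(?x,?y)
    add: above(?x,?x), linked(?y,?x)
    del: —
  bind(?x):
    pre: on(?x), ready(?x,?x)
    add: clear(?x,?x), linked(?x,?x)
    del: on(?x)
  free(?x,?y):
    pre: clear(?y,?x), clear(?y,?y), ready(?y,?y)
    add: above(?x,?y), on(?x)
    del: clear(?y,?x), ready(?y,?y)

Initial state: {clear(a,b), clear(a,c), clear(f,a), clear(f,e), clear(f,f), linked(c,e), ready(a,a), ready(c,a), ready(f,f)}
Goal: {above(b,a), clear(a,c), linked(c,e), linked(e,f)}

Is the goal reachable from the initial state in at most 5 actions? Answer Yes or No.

1. free(a,f)  →  {above(a,f), clear(a,b), clear(a,c), clear(f,e), clear(f,f), linked(c,e), on(a), ready(a,a), ready(c,a)}
2. tag(f,e)  →  {above(a,f), clear(a,b), clear(a,c), clear(f,e), linked(c,e), linked(e,f), on(a), ready(a,a), ready(c,a)}
3. bind(a)  →  {above(a,f), clear(a,a), clear(a,b), clear(a,c), clear(f,e), linked(a,a), linked(c,e), linked(e,f), ready(a,a), ready(c,a)}
4. free(b,a)  →  {above(a,f), above(b,a), clear(a,a), clear(a,c), clear(f,e), linked(a,a), linked(c,e), linked(e,f), on(b), ready(c,a)}
optimal plan length = 4; 4 ≤ 5

Yes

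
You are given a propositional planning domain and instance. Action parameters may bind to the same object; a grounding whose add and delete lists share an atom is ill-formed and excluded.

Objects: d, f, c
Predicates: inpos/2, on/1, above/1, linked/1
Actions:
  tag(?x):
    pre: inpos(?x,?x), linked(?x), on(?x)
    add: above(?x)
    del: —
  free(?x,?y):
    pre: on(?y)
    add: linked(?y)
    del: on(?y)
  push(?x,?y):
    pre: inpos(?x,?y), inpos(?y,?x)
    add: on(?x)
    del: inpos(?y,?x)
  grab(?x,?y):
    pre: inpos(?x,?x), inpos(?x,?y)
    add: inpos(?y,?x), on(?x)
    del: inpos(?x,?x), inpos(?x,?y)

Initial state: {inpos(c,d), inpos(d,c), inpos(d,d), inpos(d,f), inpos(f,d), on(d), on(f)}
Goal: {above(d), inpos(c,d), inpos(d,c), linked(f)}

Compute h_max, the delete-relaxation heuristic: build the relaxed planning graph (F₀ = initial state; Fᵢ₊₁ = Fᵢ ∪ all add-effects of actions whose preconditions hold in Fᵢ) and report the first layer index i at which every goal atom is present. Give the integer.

F0 = init (7 atoms)
F1 = F0 ∪ {linked(d), linked(f), on(c)}  (10 atoms)
F2 = F1 ∪ {above(d), linked(c)}  (12 atoms)
goal ⊆ F2  ⇒  h_max = 2

2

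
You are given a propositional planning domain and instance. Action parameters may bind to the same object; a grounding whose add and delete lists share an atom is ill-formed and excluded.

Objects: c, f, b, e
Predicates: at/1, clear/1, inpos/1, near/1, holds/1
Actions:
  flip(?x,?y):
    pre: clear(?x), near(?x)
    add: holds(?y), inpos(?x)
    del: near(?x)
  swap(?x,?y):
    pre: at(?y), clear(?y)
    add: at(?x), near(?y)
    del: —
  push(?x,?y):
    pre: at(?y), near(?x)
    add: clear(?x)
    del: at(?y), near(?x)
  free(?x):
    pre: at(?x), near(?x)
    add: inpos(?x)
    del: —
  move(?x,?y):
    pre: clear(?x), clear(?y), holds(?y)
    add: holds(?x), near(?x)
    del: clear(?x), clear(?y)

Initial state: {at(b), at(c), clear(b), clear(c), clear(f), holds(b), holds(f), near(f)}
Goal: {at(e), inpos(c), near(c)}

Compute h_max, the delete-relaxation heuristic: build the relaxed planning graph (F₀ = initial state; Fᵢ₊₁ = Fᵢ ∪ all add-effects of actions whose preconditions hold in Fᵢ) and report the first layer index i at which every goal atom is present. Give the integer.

F0 = init (8 atoms)
F1 = F0 ∪ {at(e), at(f), holds(c), holds(e), inpos(f), near(b), near(c)}  (15 atoms)
F2 = F1 ∪ {inpos(b), inpos(c)}  (17 atoms)
goal ⊆ F2  ⇒  h_max = 2

2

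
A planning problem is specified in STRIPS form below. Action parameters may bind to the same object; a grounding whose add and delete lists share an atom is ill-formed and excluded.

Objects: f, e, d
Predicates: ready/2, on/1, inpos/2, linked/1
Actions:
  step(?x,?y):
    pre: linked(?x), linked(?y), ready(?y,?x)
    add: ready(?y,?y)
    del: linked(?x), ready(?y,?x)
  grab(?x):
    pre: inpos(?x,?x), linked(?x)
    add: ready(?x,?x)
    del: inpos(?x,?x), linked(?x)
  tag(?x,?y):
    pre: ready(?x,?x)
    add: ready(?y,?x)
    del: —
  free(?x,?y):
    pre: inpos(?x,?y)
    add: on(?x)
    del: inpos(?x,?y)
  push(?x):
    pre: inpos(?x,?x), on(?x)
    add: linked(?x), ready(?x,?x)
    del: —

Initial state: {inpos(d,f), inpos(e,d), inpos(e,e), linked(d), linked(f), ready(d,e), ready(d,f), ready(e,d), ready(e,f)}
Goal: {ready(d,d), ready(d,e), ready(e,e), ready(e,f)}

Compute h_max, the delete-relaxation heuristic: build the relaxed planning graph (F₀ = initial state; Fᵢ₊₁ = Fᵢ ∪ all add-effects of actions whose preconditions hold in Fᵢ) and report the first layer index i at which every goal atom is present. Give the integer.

F0 = init (9 atoms)
F1 = F0 ∪ {on(d), on(e), ready(d,d)}  (12 atoms)
F2 = F1 ∪ {linked(e), ready(e,e), ready(f,d)}  (15 atoms)
goal ⊆ F2  ⇒  h_max = 2

2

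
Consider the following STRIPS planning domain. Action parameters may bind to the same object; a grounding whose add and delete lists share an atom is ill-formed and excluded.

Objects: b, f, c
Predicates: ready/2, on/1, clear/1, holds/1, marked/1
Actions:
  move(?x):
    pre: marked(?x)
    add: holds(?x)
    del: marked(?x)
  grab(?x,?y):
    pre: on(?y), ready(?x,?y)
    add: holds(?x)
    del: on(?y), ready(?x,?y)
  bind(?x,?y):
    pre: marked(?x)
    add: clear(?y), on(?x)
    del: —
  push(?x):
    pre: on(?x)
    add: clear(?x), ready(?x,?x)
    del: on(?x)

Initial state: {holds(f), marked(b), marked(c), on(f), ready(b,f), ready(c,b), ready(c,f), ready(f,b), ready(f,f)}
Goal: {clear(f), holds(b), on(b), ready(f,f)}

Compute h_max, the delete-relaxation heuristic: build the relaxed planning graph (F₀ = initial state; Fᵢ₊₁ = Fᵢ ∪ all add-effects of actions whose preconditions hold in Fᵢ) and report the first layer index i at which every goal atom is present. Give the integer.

F0 = init (9 atoms)
F1 = F0 ∪ {clear(b), clear(c), clear(f), holds(b), holds(c), on(b), on(c)}  (16 atoms)
goal ⊆ F1  ⇒  h_max = 1

1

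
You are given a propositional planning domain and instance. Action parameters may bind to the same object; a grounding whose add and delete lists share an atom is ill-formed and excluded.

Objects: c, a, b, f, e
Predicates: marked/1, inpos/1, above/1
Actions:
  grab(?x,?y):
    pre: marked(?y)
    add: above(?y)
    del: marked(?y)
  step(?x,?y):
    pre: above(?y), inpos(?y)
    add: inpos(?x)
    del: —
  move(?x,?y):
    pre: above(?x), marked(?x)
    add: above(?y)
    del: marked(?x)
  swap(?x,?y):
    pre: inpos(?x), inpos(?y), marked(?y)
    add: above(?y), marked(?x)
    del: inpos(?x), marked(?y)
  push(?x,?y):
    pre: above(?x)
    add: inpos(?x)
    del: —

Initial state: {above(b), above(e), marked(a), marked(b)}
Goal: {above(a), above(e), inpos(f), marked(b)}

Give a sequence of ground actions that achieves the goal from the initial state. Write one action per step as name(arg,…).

1. grab(c,a)  →  {above(a), above(b), above(e), marked(b)}
2. push(a,c)  →  {above(a), above(b), above(e), inpos(a), marked(b)}
3. step(f,a)  →  {above(a), above(b), above(e), inpos(a), inpos(f), marked(b)}

grab(c,a); push(a,c); step(f,a)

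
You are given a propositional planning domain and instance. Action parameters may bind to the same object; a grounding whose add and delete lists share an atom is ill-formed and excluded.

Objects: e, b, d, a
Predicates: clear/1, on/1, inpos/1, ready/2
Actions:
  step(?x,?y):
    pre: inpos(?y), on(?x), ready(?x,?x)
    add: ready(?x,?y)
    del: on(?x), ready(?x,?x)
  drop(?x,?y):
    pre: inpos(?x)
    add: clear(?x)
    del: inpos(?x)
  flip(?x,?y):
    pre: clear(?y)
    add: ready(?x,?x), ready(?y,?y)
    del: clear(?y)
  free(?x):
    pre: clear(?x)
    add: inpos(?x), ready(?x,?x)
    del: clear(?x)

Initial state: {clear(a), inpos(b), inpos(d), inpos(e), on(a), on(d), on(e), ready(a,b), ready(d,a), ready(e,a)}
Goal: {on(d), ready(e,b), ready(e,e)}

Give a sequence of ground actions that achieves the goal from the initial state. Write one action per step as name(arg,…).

drop(e,e); flip(e,e); step(e,b); flip(e,a)

1. drop(e,e)  →  {clear(a), clear(e), inpos(b), inpos(d), on(a), on(d), on(e), ready(a,b), ready(d,a), ready(e,a)}
2. flip(e,e)  →  {clear(a), inpos(b), inpos(d), on(a), on(d), on(e), ready(a,b), ready(d,a), ready(e,a), ready(e,e)}
3. step(e,b)  →  {clear(a), inpos(b), inpos(d), on(a), on(d), ready(a,b), ready(d,a), ready(e,a), ready(e,b)}
4. flip(e,a)  →  {inpos(b), inpos(d), on(a), on(d), ready(a,a), ready(a,b), ready(d,a), ready(e,a), ready(e,b), ready(e,e)}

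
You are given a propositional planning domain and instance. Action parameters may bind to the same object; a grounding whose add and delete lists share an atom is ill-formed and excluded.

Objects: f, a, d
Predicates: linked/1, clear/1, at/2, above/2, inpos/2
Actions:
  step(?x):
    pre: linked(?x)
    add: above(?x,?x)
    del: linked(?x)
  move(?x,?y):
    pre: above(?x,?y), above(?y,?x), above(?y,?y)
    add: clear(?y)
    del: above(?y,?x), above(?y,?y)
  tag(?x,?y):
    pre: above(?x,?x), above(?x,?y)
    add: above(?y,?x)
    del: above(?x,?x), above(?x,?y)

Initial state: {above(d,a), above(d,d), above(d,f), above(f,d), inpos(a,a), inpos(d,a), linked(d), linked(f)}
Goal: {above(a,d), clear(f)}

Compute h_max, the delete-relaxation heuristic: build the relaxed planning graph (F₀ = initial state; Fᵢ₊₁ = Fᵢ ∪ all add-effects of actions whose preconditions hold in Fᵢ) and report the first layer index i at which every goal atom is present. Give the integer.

2

F0 = init (8 atoms)
F1 = F0 ∪ {above(a,d), above(f,f), clear(d)}  (11 atoms)
F2 = F1 ∪ {clear(f)}  (12 atoms)
goal ⊆ F2  ⇒  h_max = 2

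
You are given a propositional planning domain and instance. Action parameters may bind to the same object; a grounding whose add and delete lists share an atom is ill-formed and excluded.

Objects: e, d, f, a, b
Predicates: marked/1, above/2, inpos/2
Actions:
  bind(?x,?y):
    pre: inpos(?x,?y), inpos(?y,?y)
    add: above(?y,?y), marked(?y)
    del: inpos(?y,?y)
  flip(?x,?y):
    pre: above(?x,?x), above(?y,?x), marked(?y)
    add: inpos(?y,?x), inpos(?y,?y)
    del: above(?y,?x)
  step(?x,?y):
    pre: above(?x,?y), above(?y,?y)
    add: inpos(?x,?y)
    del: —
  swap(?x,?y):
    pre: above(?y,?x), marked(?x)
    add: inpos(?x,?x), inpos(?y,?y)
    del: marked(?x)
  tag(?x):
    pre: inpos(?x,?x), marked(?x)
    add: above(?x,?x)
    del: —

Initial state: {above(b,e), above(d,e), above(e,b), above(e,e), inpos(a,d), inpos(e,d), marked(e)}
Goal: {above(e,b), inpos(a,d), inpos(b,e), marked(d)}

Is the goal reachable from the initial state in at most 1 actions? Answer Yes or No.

1. step(b,e)  →  {above(b,e), above(d,e), above(e,b), above(e,e), inpos(a,d), inpos(b,e), inpos(e,d), marked(e)}
2. swap(e,d)  →  {above(b,e), above(d,e), above(e,b), above(e,e), inpos(a,d), inpos(b,e), inpos(d,d), inpos(e,d), inpos(e,e)}
3. bind(e,d)  →  {above(b,e), above(d,d), above(d,e), above(e,b), above(e,e), inpos(a,d), inpos(b,e), inpos(e,d), inpos(e,e), marked(d)}
optimal plan length = 3; 3 > 1

No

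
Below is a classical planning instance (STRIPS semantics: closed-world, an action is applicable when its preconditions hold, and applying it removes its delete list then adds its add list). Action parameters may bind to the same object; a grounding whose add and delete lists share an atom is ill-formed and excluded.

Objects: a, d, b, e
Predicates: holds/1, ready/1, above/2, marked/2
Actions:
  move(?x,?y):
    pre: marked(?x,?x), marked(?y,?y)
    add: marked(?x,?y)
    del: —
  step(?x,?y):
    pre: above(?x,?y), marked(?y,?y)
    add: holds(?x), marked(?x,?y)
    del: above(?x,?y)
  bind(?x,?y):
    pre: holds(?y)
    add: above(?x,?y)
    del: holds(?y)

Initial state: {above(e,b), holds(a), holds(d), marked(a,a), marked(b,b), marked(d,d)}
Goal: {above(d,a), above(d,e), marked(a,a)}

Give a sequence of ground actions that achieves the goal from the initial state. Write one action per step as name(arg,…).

step(e,b); bind(d,a); bind(d,e)

1. step(e,b)  →  {holds(a), holds(d), holds(e), marked(a,a), marked(b,b), marked(d,d), marked(e,b)}
2. bind(d,a)  →  {above(d,a), holds(d), holds(e), marked(a,a), marked(b,b), marked(d,d), marked(e,b)}
3. bind(d,e)  →  {above(d,a), above(d,e), holds(d), marked(a,a), marked(b,b), marked(d,d), marked(e,b)}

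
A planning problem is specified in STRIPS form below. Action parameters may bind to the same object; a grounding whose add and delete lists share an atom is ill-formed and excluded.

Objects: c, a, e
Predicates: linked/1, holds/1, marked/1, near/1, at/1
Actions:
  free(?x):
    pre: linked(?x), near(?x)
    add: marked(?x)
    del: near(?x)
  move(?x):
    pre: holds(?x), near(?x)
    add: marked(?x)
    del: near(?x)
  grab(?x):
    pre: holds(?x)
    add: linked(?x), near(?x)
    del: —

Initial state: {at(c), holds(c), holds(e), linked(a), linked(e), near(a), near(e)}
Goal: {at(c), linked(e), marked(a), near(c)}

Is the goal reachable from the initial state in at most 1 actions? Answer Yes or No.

No

1. free(a)  →  {at(c), holds(c), holds(e), linked(a), linked(e), marked(a), near(e)}
2. grab(c)  →  {at(c), holds(c), holds(e), linked(a), linked(c), linked(e), marked(a), near(c), near(e)}
optimal plan length = 2; 2 > 1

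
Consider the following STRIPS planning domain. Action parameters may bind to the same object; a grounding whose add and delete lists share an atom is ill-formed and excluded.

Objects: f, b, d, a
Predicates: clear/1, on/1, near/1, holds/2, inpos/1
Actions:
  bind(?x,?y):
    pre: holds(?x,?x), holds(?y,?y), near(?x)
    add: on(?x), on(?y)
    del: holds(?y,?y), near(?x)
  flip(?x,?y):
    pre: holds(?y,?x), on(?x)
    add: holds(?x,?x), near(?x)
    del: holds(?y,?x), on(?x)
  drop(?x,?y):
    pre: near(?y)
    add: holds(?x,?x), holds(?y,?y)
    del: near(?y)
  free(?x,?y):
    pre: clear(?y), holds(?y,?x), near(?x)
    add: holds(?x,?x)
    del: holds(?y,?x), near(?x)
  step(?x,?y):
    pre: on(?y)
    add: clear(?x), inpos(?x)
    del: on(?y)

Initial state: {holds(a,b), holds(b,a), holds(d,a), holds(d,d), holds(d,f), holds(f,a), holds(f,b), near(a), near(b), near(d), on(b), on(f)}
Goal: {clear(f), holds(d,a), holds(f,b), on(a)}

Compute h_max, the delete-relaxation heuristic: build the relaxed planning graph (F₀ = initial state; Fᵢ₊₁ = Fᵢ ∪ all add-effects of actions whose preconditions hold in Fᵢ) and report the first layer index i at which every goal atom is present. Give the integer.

2

F0 = init (12 atoms)
F1 = F0 ∪ {clear(a), clear(b), clear(d), clear(f), holds(a,a), holds(b,b), holds(f,f), inpos(a), inpos(b), inpos(d), inpos(f), near(f), on(d)}  (25 atoms)
F2 = F1 ∪ {on(a)}  (26 atoms)
goal ⊆ F2  ⇒  h_max = 2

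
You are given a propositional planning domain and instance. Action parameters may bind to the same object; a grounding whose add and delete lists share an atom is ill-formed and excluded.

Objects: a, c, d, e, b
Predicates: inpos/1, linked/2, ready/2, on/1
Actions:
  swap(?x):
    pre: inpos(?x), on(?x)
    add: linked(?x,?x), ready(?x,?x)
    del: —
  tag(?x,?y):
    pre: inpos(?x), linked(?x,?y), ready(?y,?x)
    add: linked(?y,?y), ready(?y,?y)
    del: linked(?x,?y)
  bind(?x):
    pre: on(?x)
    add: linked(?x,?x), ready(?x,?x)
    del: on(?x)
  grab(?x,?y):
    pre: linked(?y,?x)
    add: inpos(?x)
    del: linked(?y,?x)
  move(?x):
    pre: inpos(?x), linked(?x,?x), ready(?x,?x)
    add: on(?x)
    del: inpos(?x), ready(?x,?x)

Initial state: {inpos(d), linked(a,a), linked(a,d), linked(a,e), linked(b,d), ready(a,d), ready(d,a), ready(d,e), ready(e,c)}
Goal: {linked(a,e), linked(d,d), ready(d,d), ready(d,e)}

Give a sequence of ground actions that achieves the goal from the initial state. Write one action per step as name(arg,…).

grab(a,a); tag(a,d)

1. grab(a,a)  →  {inpos(a), inpos(d), linked(a,d), linked(a,e), linked(b,d), ready(a,d), ready(d,a), ready(d,e), ready(e,c)}
2. tag(a,d)  →  {inpos(a), inpos(d), linked(a,e), linked(b,d), linked(d,d), ready(a,d), ready(d,a), ready(d,d), ready(d,e), ready(e,c)}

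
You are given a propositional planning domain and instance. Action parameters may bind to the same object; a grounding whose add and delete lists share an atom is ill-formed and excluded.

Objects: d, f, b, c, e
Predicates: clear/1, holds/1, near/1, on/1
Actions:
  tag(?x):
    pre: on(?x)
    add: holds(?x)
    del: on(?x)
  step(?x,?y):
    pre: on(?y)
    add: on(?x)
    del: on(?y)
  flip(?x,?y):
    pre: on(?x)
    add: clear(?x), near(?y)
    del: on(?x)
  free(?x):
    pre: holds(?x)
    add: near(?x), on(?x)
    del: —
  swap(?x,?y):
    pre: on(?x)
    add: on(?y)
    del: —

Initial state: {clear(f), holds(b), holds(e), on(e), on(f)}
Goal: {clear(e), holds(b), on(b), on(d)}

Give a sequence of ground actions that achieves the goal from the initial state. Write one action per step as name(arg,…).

1. step(d,f)  →  {clear(f), holds(b), holds(e), on(d), on(e)}
2. flip(e,d)  →  {clear(e), clear(f), holds(b), holds(e), near(d), on(d)}
3. free(b)  →  {clear(e), clear(f), holds(b), holds(e), near(b), near(d), on(b), on(d)}

step(d,f); flip(e,d); free(b)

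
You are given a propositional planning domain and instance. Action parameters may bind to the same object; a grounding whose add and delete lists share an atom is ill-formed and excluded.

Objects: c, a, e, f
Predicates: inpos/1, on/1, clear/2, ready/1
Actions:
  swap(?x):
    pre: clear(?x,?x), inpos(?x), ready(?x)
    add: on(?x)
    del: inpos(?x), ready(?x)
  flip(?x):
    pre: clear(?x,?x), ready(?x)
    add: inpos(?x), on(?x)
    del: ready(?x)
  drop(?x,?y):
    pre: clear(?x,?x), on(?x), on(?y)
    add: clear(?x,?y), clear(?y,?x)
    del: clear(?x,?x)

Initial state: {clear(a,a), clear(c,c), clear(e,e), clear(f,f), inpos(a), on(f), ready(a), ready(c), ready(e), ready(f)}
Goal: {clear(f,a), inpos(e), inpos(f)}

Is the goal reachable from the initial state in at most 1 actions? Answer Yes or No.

No

1. swap(a)  →  {clear(a,a), clear(c,c), clear(e,e), clear(f,f), on(a), on(f), ready(c), ready(e), ready(f)}
2. flip(e)  →  {clear(a,a), clear(c,c), clear(e,e), clear(f,f), inpos(e), on(a), on(e), on(f), ready(c), ready(f)}
3. flip(f)  →  {clear(a,a), clear(c,c), clear(e,e), clear(f,f), inpos(e), inpos(f), on(a), on(e), on(f), ready(c)}
4. drop(a,f)  →  {clear(a,f), clear(c,c), clear(e,e), clear(f,a), clear(f,f), inpos(e), inpos(f), on(a), on(e), on(f), ready(c)}
optimal plan length = 4; 4 > 1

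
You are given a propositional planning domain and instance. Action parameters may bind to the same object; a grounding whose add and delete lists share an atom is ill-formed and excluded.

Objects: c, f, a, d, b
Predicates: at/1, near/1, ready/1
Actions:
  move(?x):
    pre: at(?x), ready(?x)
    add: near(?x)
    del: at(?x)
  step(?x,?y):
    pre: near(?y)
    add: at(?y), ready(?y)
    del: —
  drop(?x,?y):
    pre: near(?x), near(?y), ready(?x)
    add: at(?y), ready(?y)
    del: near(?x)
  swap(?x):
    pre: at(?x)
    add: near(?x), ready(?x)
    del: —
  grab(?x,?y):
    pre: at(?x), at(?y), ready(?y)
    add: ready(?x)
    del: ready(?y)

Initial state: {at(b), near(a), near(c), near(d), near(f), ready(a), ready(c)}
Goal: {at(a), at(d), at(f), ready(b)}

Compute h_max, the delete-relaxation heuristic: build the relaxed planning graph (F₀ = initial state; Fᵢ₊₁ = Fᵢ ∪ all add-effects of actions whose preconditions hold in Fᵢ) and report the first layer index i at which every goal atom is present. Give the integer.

F0 = init (7 atoms)
F1 = F0 ∪ {at(a), at(c), at(d), at(f), near(b), ready(b), ready(d), ready(f)}  (15 atoms)
goal ⊆ F1  ⇒  h_max = 1

1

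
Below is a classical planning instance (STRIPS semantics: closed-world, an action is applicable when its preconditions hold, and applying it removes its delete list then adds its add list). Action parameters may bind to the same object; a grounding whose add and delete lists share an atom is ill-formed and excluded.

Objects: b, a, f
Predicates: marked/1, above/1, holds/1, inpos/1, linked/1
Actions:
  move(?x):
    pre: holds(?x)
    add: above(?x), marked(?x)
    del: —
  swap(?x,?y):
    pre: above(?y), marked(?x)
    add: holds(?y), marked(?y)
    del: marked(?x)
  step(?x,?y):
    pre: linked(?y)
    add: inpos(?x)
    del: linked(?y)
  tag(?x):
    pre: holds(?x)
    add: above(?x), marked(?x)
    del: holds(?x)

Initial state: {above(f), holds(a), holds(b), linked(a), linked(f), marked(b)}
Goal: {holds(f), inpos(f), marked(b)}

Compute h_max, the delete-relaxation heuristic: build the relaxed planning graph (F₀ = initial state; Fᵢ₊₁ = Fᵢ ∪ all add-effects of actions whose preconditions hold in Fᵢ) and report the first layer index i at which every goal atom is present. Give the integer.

1

F0 = init (6 atoms)
F1 = F0 ∪ {above(a), above(b), holds(f), inpos(a), inpos(b), inpos(f), marked(a), marked(f)}  (14 atoms)
goal ⊆ F1  ⇒  h_max = 1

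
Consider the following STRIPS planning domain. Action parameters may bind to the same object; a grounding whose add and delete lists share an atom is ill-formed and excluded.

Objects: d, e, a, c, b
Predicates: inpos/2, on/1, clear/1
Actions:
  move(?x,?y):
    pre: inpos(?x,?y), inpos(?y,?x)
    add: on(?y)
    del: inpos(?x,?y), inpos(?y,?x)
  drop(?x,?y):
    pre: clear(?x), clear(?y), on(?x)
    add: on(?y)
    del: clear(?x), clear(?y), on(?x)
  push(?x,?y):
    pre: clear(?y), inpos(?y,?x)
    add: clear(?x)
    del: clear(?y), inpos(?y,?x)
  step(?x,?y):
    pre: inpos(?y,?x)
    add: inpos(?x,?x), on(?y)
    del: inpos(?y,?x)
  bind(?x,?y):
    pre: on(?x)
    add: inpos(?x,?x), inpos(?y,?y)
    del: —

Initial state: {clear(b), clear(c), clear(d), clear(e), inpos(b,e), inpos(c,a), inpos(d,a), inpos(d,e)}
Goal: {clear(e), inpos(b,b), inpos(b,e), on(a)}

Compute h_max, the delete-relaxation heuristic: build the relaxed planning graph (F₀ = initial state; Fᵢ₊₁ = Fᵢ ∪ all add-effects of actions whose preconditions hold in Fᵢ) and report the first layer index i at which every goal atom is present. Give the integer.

F0 = init (8 atoms)
F1 = F0 ∪ {clear(a), inpos(a,a), inpos(e,e), on(b), on(c), on(d)}  (14 atoms)
F2 = F1 ∪ {inpos(b,b), inpos(c,c), inpos(d,d), on(a), on(e)}  (19 atoms)
goal ⊆ F2  ⇒  h_max = 2

2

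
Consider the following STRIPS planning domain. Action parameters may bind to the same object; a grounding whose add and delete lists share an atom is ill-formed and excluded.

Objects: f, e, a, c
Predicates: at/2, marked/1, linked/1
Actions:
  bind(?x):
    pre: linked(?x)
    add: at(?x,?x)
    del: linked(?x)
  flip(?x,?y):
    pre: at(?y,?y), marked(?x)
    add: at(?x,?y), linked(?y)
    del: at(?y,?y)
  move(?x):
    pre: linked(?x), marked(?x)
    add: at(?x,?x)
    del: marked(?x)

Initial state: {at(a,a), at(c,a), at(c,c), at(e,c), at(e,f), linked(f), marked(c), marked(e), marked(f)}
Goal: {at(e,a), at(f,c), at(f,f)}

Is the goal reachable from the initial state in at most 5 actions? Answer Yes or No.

Yes

1. bind(f)  →  {at(a,a), at(c,a), at(c,c), at(e,c), at(e,f), at(f,f), marked(c), marked(e), marked(f)}
2. flip(f,c)  →  {at(a,a), at(c,a), at(e,c), at(e,f), at(f,c), at(f,f), linked(c), marked(c), marked(e), marked(f)}
3. flip(e,a)  →  {at(c,a), at(e,a), at(e,c), at(e,f), at(f,c), at(f,f), linked(a), linked(c), marked(c), marked(e), marked(f)}
optimal plan length = 3; 3 ≤ 5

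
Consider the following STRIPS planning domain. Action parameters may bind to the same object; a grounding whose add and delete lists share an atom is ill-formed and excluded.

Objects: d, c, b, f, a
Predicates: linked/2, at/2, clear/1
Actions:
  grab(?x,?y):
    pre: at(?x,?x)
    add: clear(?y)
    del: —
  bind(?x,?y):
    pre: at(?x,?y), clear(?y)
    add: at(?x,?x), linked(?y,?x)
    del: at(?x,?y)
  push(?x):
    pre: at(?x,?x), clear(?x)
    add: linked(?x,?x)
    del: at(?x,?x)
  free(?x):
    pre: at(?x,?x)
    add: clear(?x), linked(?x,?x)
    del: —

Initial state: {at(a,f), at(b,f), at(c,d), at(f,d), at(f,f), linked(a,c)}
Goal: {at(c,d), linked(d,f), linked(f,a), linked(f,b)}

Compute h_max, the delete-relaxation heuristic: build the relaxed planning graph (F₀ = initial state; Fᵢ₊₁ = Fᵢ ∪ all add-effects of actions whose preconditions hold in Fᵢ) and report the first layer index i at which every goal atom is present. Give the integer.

F0 = init (6 atoms)
F1 = F0 ∪ {clear(a), clear(b), clear(c), clear(d), clear(f), linked(f,f)}  (12 atoms)
F2 = F1 ∪ {at(a,a), at(b,b), at(c,c), linked(d,c), linked(d,f), linked(f,a), linked(f,b)}  (19 atoms)
goal ⊆ F2  ⇒  h_max = 2

2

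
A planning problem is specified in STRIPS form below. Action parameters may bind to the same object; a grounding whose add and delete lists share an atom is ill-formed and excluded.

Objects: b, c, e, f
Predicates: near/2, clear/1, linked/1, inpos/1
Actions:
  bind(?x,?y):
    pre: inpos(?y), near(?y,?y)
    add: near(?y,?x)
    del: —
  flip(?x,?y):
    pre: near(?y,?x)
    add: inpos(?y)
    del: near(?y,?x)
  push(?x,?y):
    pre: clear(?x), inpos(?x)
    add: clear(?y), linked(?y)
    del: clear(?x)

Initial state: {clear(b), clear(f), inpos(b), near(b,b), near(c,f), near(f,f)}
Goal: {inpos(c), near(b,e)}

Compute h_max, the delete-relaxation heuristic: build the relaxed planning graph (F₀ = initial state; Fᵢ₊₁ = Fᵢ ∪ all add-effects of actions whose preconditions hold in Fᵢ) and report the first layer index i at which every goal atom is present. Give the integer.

F0 = init (6 atoms)
F1 = F0 ∪ {clear(c), clear(e), inpos(c), inpos(f), linked(c), linked(e), linked(f), near(b,c), near(b,e), near(b,f)}  (16 atoms)
goal ⊆ F1  ⇒  h_max = 1

1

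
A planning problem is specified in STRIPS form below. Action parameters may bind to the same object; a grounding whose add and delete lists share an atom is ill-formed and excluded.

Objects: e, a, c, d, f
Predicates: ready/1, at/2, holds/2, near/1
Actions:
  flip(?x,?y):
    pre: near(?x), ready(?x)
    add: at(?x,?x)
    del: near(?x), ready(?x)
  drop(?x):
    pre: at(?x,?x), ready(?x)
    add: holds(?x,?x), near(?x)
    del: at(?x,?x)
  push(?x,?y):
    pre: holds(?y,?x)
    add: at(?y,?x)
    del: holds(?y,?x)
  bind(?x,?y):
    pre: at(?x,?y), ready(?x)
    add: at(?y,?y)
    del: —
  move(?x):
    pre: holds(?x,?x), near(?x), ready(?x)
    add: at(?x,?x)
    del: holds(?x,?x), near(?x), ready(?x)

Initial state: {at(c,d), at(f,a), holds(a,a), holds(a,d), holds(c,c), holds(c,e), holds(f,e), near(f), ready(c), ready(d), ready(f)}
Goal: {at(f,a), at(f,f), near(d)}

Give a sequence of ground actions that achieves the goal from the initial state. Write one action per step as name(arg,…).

1. flip(f,e)  →  {at(c,d), at(f,a), at(f,f), holds(a,a), holds(a,d), holds(c,c), holds(c,e), holds(f,e), ready(c), ready(d)}
2. bind(c,d)  →  {at(c,d), at(d,d), at(f,a), at(f,f), holds(a,a), holds(a,d), holds(c,c), holds(c,e), holds(f,e), ready(c), ready(d)}
3. drop(d)  →  {at(c,d), at(f,a), at(f,f), holds(a,a), holds(a,d), holds(c,c), holds(c,e), holds(d,d), holds(f,e), near(d), ready(c), ready(d)}

flip(f,e); bind(c,d); drop(d)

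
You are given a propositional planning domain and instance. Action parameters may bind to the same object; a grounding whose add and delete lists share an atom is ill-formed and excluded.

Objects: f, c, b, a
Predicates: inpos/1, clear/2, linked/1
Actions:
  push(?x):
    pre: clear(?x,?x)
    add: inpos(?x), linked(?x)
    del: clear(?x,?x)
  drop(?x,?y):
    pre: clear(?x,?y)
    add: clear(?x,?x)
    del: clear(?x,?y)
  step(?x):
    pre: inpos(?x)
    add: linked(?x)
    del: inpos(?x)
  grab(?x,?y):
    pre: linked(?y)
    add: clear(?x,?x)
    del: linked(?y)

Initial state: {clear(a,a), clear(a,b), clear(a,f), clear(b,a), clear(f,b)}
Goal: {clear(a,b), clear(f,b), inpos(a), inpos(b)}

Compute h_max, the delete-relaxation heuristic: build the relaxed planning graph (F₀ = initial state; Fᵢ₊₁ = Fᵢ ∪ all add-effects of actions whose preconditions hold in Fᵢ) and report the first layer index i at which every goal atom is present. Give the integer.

2

F0 = init (5 atoms)
F1 = F0 ∪ {clear(b,b), clear(f,f), inpos(a), linked(a)}  (9 atoms)
F2 = F1 ∪ {clear(c,c), inpos(b), inpos(f), linked(b), linked(f)}  (14 atoms)
goal ⊆ F2  ⇒  h_max = 2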